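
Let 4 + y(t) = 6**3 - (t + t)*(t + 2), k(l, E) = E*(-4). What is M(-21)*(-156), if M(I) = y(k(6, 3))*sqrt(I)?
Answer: 4368*I*sqrt(21) ≈ 20017.0*I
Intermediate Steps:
k(l, E) = -4*E
y(t) = 212 - 2*t*(2 + t) (y(t) = -4 + (6**3 - (t + t)*(t + 2)) = -4 + (216 - 2*t*(2 + t)) = 212 - 2*t*(2 + t))
M(I) = -28*sqrt(I) (M(I) = (212 - (-16)*3 - 2*(-4*3)**2)*sqrt(I) = (212 - 4*(-12) - 2*(-12)**2)*sqrt(I) = (212 + 48 - 2*144)*sqrt(I) = (212 + 48 - 288)*sqrt(I) = -28*sqrt(I))
M(-21)*(-156) = -28*I*sqrt(21)*(-156) = 4368*I*sqrt(21)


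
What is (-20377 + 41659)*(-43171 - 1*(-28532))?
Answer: -311547198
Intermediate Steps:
(-20377 + 41659)*(-43171 - 1*(-28532)) = 21282*(-43171 + 28532) = 21282*(-14639) = -311547198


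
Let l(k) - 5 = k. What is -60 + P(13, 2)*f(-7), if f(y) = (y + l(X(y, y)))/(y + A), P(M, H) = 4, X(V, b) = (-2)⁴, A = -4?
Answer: -716/11 ≈ -65.091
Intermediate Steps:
X(V, b) = 16
l(k) = 5 + k
f(y) = (21 + y)/(-4 + y) (f(y) = (y + (5 + 16))/(y - 4) = (y + 21)/(-4 + y) = (21 + y)/(-4 + y))
-60 + P(13, 2)*f(-7) = -60 + 4*((21 - 7)/(-4 - 7)) = -60 + 4*(14/(-11)) = -60 + 4*(-1/11*14) = -60 + 4*(-14/11) = -60 - 56/11 = -716/11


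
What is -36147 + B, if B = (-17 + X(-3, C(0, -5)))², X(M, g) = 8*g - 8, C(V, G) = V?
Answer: -35522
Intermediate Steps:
X(M, g) = -8 + 8*g
B = 625 (B = (-17 + (-8 + 8*0))² = (-17 + (-8 + 0))² = (-17 - 8)² = (-25)² = 625)
-36147 + B = -36147 + 625 = -35522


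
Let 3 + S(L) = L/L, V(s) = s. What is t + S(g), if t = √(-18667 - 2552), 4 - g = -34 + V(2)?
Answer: -2 + I*√21219 ≈ -2.0 + 145.67*I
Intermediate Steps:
g = 36 (g = 4 - (-34 + 2) = 4 - 1*(-32) = 4 + 32 = 36)
S(L) = -2 (S(L) = -3 + L/L = -3 + 1 = -2)
t = I*√21219 (t = √(-21219) = I*√21219 ≈ 145.67*I)
t + S(g) = I*√21219 - 2 = -2 + I*√21219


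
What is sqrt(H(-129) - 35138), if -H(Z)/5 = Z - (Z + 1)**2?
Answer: sqrt(47427) ≈ 217.78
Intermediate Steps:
H(Z) = -5*Z + 5*(1 + Z)**2 (H(Z) = -5*(Z - (Z + 1)**2) = -5*(Z - (1 + Z)**2) = -5*Z + 5*(1 + Z)**2)
sqrt(H(-129) - 35138) = sqrt((-5*(-129) + 5*(1 - 129)**2) - 35138) = sqrt((645 + 5*(-128)**2) - 35138) = sqrt((645 + 5*16384) - 35138) = sqrt((645 + 81920) - 35138) = sqrt(82565 - 35138) = sqrt(47427)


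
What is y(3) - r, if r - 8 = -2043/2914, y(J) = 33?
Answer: 74893/2914 ≈ 25.701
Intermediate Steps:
r = 21269/2914 (r = 8 - 2043/2914 = 21269/2914 ≈ 7.2989)
y(3) - r = 33 - 1*21269/2914 = 33 - 21269/2914 = 74893/2914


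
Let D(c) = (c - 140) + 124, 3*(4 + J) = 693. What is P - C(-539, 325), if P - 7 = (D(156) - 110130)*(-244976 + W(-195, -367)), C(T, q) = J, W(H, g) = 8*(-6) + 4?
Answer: 26949749580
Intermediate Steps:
J = 227 (J = -4 + (1/3)*693 = -4 + 231 = 227)
W(H, g) = -44 (W(H, g) = -48 + 4 = -44)
D(c) = -16 + c (D(c) = (-140 + c) + 124 = -16 + c)
C(T, q) = 227
P = 26949749807 (P = 7 + ((-16 + 156) - 110130)*(-244976 - 44) = 7 + (140 - 110130)*(-245020) = 7 - 109990*(-245020) = 7 + 26949749800 = 26949749807)
P - C(-539, 325) = 26949749807 - 1*227 = 26949749807 - 227 = 26949749580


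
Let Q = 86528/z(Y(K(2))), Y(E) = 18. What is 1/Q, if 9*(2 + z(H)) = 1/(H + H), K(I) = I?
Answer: -647/28035072 ≈ -2.3078e-5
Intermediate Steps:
z(H) = -2 + 1/(18*H) (z(H) = -2 + 1/(9*(H + H)) = -2 + 1/(9*((2*H))) = -2 + (1/(2*H))/9 = -2 + 1/(18*H))
Q = -28035072/647 (Q = 86528/(-2 + (1/18)/18) = 86528/(-2 + (1/18)*(1/18)) = 86528/(-2 + 1/324) = 86528/(-647/324) = 86528*(-324/647) = -28035072/647 ≈ -43331.)
1/Q = 1/(-28035072/647) = -647/28035072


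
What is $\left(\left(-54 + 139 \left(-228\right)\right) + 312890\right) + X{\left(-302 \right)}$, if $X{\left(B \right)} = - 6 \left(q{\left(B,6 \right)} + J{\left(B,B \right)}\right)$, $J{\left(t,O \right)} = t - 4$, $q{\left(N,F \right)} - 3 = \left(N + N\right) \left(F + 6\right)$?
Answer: $326450$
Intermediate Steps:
$q{\left(N,F \right)} = 3 + 2 N \left(6 + F\right)$ ($q{\left(N,F \right)} = 3 + \left(N + N\right) \left(F + 6\right) = 3 + 2 N \left(6 + F\right)$)
$J{\left(t,O \right)} = -4 + t$
$X{\left(B \right)} = 6 - 150 B$ ($X{\left(B \right)} = - 6 \left(\left(3 + 12 B + 2 \cdot 6 B\right) + \left(-4 + B\right)\right) = - 6 \left(\left(3 + 12 B + 12 B\right) + \left(-4 + B\right)\right) = - 6 \left(\left(3 + 24 B\right) + \left(-4 + B\right)\right) = - 6 \left(-1 + 25 B\right) = 6 - 150 B$)
$\left(\left(-54 + 139 \left(-228\right)\right) + 312890\right) + X{\left(-302 \right)} = \left(\left(-54 + 139 \left(-228\right)\right) + 312890\right) + \left(6 - -45300\right) = \left(\left(-54 - 31692\right) + 312890\right) + \left(6 + 45300\right) = \left(-31746 + 312890\right) + 45306 = 281144 + 45306 = 326450$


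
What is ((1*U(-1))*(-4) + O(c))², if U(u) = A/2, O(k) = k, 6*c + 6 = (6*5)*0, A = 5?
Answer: 121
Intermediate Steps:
c = -1 (c = -1 + ((6*5)*0)/6 = -1 + (30*0)/6 = -1 + (⅙)*0 = -1 + 0 = -1)
U(u) = 5/2
((1*U(-1))*(-4) + O(c))² = ((1*(5/2))*(-4) - 1)² = ((5/2)*(-4) - 1)² = (-10 - 1)² = (-11)² = 121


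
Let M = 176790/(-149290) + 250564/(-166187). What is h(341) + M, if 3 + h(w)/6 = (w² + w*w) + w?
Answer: 3466950718630271/2481005723 ≈ 1.3974e+6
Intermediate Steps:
h(w) = -18 + 6*w + 12*w² (h(w) = -18 + 6*((w² + w*w) + w) = -18 + 6*((w² + w²) + w) = -18 + 6*(2*w² + w) = -18 + 6*(w + 2*w²) = -18 + (6*w + 12*w²) = -18 + 6*w + 12*w²)
M = -6678689929/2481005723 (M = 176790*(-1/149290) + 250564*(-1/166187) = -17679/14929 - 250564/166187 = -6678689929/2481005723 ≈ -2.6919)
h(341) + M = (-18 + 6*341 + 12*341²) - 6678689929/2481005723 = (-18 + 2046 + 12*116281) - 6678689929/2481005723 = (-18 + 2046 + 1395372) - 6678689929/2481005723 = 1397400 - 6678689929/2481005723 = 3466950718630271/2481005723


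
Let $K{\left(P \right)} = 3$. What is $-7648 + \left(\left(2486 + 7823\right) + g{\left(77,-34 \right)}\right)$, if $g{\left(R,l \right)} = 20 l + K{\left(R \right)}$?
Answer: $1984$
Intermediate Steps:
$g{\left(R,l \right)} = 3 + 20 l$ ($g{\left(R,l \right)} = 20 l + 3 = 3 + 20 l$)
$-7648 + \left(\left(2486 + 7823\right) + g{\left(77,-34 \right)}\right) = -7648 + \left(\left(2486 + 7823\right) + \left(3 + 20 \left(-34\right)\right)\right) = -7648 + \left(10309 + \left(3 - 680\right)\right) = -7648 + \left(10309 - 677\right) = -7648 + 9632 = 1984$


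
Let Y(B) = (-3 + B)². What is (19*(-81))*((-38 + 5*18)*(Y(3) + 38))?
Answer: -3041064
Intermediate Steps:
(19*(-81))*((-38 + 5*18)*(Y(3) + 38)) = (19*(-81))*((-38 + 5*18)*((-3 + 3)² + 38)) = -1539*(-38 + 90)*(0² + 38) = -80028*(0 + 38) = -80028*38 = -1539*1976 = -3041064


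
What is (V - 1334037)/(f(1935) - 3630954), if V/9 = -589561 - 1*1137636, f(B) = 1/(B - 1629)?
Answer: 397301220/85467071 ≈ 4.6486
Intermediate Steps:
f(B) = 1/(-1629 + B)
V = -15544773 (V = 9*(-589561 - 1*1137636) = 9*(-589561 - 1137636) = 9*(-1727197) = -15544773)
(V - 1334037)/(f(1935) - 3630954) = (-15544773 - 1334037)/(1/(-1629 + 1935) - 3630954) = -16878810/(1/306 - 3630954) = -16878810/(-1111071923/306) = -16878810*(-306/1111071923) = 397301220/85467071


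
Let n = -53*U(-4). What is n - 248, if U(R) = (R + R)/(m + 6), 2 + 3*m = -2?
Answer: -1100/7 ≈ -157.14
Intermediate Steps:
m = -4/3 (m = -⅔ + (⅓)*(-2) = -⅔ - ⅔ = -4/3 ≈ -1.3333)
U(R) = 3*R/7 (U(R) = (R + R)/(-4/3 + 6) = (2*R)/(14/3) = (2*R)*(3/14) = 3*R/7)
n = 636/7 (n = -159*(-4)/7 = -53*(-12/7) = 636/7 ≈ 90.857)
n - 248 = 636/7 - 248 = -1100/7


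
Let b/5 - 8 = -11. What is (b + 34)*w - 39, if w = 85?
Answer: 1576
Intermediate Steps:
b = -15 (b = 40 + 5*(-11) = 40 - 55 = -15)
(b + 34)*w - 39 = (-15 + 34)*85 - 39 = 19*85 - 39 = 1615 - 39 = 1576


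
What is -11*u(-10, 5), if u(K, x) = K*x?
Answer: 550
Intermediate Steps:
-11*u(-10, 5) = -(-110)*5 = -11*(-50) = 550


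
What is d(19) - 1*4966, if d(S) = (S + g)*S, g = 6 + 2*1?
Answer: -4453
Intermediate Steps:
g = 8 (g = 6 + 2 = 8)
d(S) = S*(8 + S) (d(S) = (S + 8)*S = (8 + S)*S = S*(8 + S))
d(19) - 1*4966 = 19*(8 + 19) - 1*4966 = 19*27 - 4966 = 513 - 4966 = -4453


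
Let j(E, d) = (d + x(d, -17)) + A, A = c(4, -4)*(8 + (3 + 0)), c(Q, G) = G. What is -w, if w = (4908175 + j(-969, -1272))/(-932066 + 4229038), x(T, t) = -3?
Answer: -1226714/824243 ≈ -1.4883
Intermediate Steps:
A = -44 (A = -4*(8 + (3 + 0)) = -4*(8 + 3) = -4*11 = -44)
j(E, d) = -47 + d (j(E, d) = (d - 3) - 44 = (-3 + d) - 44 = -47 + d)
w = 1226714/824243 (w = (4908175 + (-47 - 1272))/(-932066 + 4229038) = (4908175 - 1319)/3296972 = 4906856*(1/3296972) = 1226714/824243 ≈ 1.4883)
-w = -1*1226714/824243 = -1226714/824243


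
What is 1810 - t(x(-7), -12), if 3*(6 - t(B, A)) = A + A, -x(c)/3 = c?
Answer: 1796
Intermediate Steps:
x(c) = -3*c
t(B, A) = 6 - 2*A/3 (t(B, A) = 6 - (A + A)/3 = 6 - 2*A/3)
1810 - t(x(-7), -12) = 1810 - (6 - 2/3*(-12)) = 1810 - (6 + 8) = 1810 - 1*14 = 1810 - 14 = 1796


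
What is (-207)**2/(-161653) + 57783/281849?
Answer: -2736152502/45561736397 ≈ -0.060054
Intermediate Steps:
(-207)**2/(-161653) + 57783/281849 = 42849*(-1/161653) + 57783*(1/281849) = -42849/161653 + 57783/281849 = -2736152502/45561736397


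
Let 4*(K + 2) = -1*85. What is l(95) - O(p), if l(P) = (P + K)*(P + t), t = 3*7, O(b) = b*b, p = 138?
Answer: -10721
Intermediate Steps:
O(b) = b²
t = 21
K = -93/4 (K = -2 + (-1*85)/4 = -2 + (¼)*(-85) = -2 - 85/4 = -93/4 ≈ -23.250)
l(P) = (21 + P)*(-93/4 + P) (l(P) = (P - 93/4)*(P + 21) = (-93/4 + P)*(21 + P) = (21 + P)*(-93/4 + P))
l(95) - O(p) = (-1953/4 + 95² - 9/4*95) - 1*138² = (-1953/4 + 9025 - 855/4) - 1*19044 = 8323 - 19044 = -10721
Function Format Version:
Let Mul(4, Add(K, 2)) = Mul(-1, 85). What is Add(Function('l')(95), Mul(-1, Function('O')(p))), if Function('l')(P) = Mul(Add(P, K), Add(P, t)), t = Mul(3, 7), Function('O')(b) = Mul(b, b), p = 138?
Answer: -10721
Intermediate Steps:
Function('O')(b) = Pow(b, 2)
t = 21
K = Rational(-93, 4) (K = Add(-2, Mul(Rational(1, 4), Mul(-1, 85))) = Add(-2, Mul(Rational(1, 4), -85)) = Add(-2, Rational(-85, 4)) = Rational(-93, 4) ≈ -23.250)
Function('l')(P) = Mul(Add(21, P), Add(Rational(-93, 4), P)) (Function('l')(P) = Mul(Add(P, Rational(-93, 4)), Add(P, 21)) = Mul(Add(Rational(-93, 4), P), Add(21, P)) = Mul(Add(21, P), Add(Rational(-93, 4), P)))
Add(Function('l')(95), Mul(-1, Function('O')(p))) = Add(Add(Rational(-1953, 4), Pow(95, 2), Mul(Rational(-9, 4), 95)), Mul(-1, Pow(138, 2))) = Add(Add(Rational(-1953, 4), 9025, Rational(-855, 4)), Mul(-1, 19044)) = Add(8323, -19044) = -10721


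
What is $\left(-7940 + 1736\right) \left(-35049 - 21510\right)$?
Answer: $350892036$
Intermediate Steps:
$\left(-7940 + 1736\right) \left(-35049 - 21510\right) = \left(-6204\right) \left(-56559\right) = 350892036$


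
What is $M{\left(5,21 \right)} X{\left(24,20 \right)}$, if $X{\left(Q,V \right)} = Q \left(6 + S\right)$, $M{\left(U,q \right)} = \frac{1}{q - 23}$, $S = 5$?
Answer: $-132$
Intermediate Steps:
$M{\left(U,q \right)} = \frac{1}{-23 + q}$
$X{\left(Q,V \right)} = 11 Q$ ($X{\left(Q,V \right)} = Q \left(6 + 5\right) = Q 11 = 11 Q$)
$M{\left(5,21 \right)} X{\left(24,20 \right)} = \frac{11 \cdot 24}{-23 + 21} = \frac{1}{-2} \cdot 264 = \left(- \frac{1}{2}\right) 264 = -132$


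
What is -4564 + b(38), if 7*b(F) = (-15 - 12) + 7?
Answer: -31968/7 ≈ -4566.9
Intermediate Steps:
b(F) = -20/7 (b(F) = ((-15 - 12) + 7)/7 = (-27 + 7)/7 = (⅐)*(-20) = -20/7)
-4564 + b(38) = -4564 - 20/7 = -31968/7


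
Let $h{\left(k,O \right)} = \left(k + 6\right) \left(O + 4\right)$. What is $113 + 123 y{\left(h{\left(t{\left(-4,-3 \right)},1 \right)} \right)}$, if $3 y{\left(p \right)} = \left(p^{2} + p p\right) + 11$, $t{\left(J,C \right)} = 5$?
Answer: $248614$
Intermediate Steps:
$h{\left(k,O \right)} = \left(4 + O\right) \left(6 + k\right)$ ($h{\left(k,O \right)} = \left(6 + k\right) \left(4 + O\right) = \left(4 + O\right) \left(6 + k\right)$)
$y{\left(p \right)} = \frac{11}{3} + \frac{2 p^{2}}{3}$ ($y{\left(p \right)} = \frac{\left(p^{2} + p p\right) + 11}{3} = \frac{\left(p^{2} + p^{2}\right) + 11}{3} = \frac{2 p^{2} + 11}{3} = \frac{11 + 2 p^{2}}{3} = \frac{11}{3} + \frac{2 p^{2}}{3}$)
$113 + 123 y{\left(h{\left(t{\left(-4,-3 \right)},1 \right)} \right)} = 113 + 123 \left(\frac{11}{3} + \frac{2 \left(24 + 4 \cdot 5 + 6 \cdot 1 + 1 \cdot 5\right)^{2}}{3}\right) = 113 + 123 \left(\frac{11}{3} + \frac{2 \left(24 + 20 + 6 + 5\right)^{2}}{3}\right) = 113 + 123 \left(\frac{11}{3} + \frac{2 \cdot 55^{2}}{3}\right) = 113 + 123 \left(\frac{11}{3} + \frac{2}{3} \cdot 3025\right) = 113 + 123 \left(\frac{11}{3} + \frac{6050}{3}\right) = 113 + 123 \cdot \frac{6061}{3} = 113 + 248501 = 248614$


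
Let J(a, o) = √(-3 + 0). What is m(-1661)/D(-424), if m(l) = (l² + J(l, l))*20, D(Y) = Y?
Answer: -13794605/106 - 5*I*√3/106 ≈ -1.3014e+5 - 0.081701*I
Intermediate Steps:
J(a, o) = I*√3 (J(a, o) = √(-3) = I*√3)
m(l) = 20*l² + 20*I*√3 (m(l) = (l² + I*√3)*20 = 20*l² + 20*I*√3)
m(-1661)/D(-424) = (20*(-1661)² + 20*I*√3)/(-424) = (20*2758921 + 20*I*√3)*(-1/424) = (55178420 + 20*I*√3)*(-1/424) = -13794605/106 - 5*I*√3/106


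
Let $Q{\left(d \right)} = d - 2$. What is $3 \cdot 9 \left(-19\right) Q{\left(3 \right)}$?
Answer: $-513$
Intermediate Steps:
$Q{\left(d \right)} = -2 + d$
$3 \cdot 9 \left(-19\right) Q{\left(3 \right)} = 3 \cdot 9 \left(-19\right) \left(-2 + 3\right) = 27 \left(-19\right) 1 = \left(-513\right) 1 = -513$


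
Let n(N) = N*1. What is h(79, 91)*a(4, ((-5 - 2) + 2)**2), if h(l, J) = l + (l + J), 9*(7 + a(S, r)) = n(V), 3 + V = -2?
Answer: -5644/3 ≈ -1881.3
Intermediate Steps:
V = -5 (V = -3 - 2 = -5)
n(N) = N
a(S, r) = -68/9 (a(S, r) = -7 + (1/9)*(-5) = -7 - 5/9 = -68/9)
h(l, J) = J + 2*l (h(l, J) = l + (J + l) = J + 2*l)
h(79, 91)*a(4, ((-5 - 2) + 2)**2) = (91 + 2*79)*(-68/9) = (91 + 158)*(-68/9) = 249*(-68/9) = -5644/3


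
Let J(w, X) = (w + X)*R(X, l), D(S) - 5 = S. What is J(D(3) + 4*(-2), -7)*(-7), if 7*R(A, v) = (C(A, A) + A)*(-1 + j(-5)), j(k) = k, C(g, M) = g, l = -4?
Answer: 588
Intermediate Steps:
D(S) = 5 + S
R(A, v) = -12*A/7 (R(A, v) = ((A + A)*(-1 - 5))/7 = ((2*A)*(-6))/7 = (-12*A)/7 = -12*A/7)
J(w, X) = -12*X*(X + w)/7 (J(w, X) = (w + X)*(-12*X/7) = (X + w)*(-12*X/7) = -12*X*(X + w)/7)
J(D(3) + 4*(-2), -7)*(-7) = -12/7*(-7)*(-7 + ((5 + 3) + 4*(-2)))*(-7) = -12/7*(-7)*(-7 + (8 - 8))*(-7) = -12/7*(-7)*(-7 + 0)*(-7) = -12/7*(-7)*(-7)*(-7) = -84*(-7) = 588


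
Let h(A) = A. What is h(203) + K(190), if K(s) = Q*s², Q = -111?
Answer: -4006897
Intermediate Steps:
K(s) = -111*s²
h(203) + K(190) = 203 - 111*190² = 203 - 111*36100 = 203 - 4007100 = -4006897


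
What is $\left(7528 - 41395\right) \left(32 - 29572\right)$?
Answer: $1000431180$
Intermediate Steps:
$\left(7528 - 41395\right) \left(32 - 29572\right) = \left(-33867\right) \left(-29540\right) = 1000431180$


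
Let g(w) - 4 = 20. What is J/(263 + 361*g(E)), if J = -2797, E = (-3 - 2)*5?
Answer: -2797/8927 ≈ -0.31332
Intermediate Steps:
E = -25 (E = -5*5 = -25)
g(w) = 24 (g(w) = 4 + 20 = 24)
J/(263 + 361*g(E)) = -2797/(263 + 361*24) = -2797/(263 + 8664) = -2797/8927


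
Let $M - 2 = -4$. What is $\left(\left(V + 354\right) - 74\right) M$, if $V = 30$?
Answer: $-620$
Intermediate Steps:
$M = -2$ ($M = 2 - 4 = -2$)
$\left(\left(V + 354\right) - 74\right) M = \left(\left(30 + 354\right) - 74\right) \left(-2\right) = \left(384 - 74\right) \left(-2\right) = 310 \left(-2\right) = -620$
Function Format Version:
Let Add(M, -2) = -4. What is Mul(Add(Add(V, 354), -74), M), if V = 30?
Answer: -620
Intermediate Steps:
M = -2 (M = Add(2, -4) = -2)
Mul(Add(Add(V, 354), -74), M) = Mul(Add(Add(30, 354), -74), -2) = Mul(Add(384, -74), -2) = Mul(310, -2) = -620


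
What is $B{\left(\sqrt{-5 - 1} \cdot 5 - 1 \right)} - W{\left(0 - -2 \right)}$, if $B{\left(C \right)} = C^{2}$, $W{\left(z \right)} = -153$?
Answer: $4 - 10 i \sqrt{6} \approx 4.0 - 24.495 i$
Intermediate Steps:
$B{\left(\sqrt{-5 - 1} \cdot 5 - 1 \right)} - W{\left(0 - -2 \right)} = \left(\sqrt{-5 - 1} \cdot 5 - 1\right)^{2} - -153 = \left(\sqrt{-6} \cdot 5 - 1\right)^{2} + 153 = \left(i \sqrt{6} \cdot 5 - 1\right)^{2} + 153 = \left(5 i \sqrt{6} - 1\right)^{2} + 153 = \left(-1 + 5 i \sqrt{6}\right)^{2} + 153 = 153 + \left(-1 + 5 i \sqrt{6}\right)^{2}$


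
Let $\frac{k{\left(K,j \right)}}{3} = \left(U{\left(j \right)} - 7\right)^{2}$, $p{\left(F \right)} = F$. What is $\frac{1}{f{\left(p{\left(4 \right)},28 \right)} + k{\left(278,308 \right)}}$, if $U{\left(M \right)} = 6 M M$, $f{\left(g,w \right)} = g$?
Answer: $\frac{1}{971887371991} \approx 1.0289 \cdot 10^{-12}$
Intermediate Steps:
$U{\left(M \right)} = 6 M^{2}$
$k{\left(K,j \right)} = 3 \left(-7 + 6 j^{2}\right)^{2}$ ($k{\left(K,j \right)} = 3 \left(6 j^{2} - 7\right)^{2} = 3 \left(-7 + 6 j^{2}\right)^{2}$)
$\frac{1}{f{\left(p{\left(4 \right)},28 \right)} + k{\left(278,308 \right)}} = \frac{1}{4 + 3 \left(-7 + 6 \cdot 308^{2}\right)^{2}} = \frac{1}{4 + 3 \left(-7 + 6 \cdot 94864\right)^{2}} = \frac{1}{4 + 3 \left(-7 + 569184\right)^{2}} = \frac{1}{4 + 3 \cdot 569177^{2}} = \frac{1}{4 + 3 \cdot 323962457329} = \frac{1}{4 + 971887371987} = \frac{1}{971887371991}$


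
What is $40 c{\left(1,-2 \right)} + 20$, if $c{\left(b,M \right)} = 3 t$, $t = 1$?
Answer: $140$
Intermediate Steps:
$c{\left(b,M \right)} = 3$ ($c{\left(b,M \right)} = 3 \cdot 1 = 3$)
$40 c{\left(1,-2 \right)} + 20 = 40 \cdot 3 + 20 = 120 + 20 = 140$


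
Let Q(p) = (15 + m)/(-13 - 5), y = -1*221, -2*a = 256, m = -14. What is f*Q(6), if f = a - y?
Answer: -31/6 ≈ -5.1667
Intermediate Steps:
a = -128 (a = -1/2*256 = -128)
y = -221
Q(p) = -1/18 (Q(p) = (15 - 14)/(-13 - 5) = 1/(-18) = 1*(-1/18) = -1/18)
f = 93 (f = -128 - 1*(-221) = -128 + 221 = 93)
f*Q(6) = 93*(-1/18) = -31/6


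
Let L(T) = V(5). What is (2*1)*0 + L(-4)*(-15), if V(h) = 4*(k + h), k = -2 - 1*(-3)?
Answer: -360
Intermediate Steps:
k = 1 (k = -2 + 3 = 1)
V(h) = 4 + 4*h (V(h) = 4*(1 + h) = 4 + 4*h)
L(T) = 24 (L(T) = 4 + 4*5 = 4 + 20 = 24)
(2*1)*0 + L(-4)*(-15) = (2*1)*0 + 24*(-15) = 2*0 - 360 = 0 - 360 = -360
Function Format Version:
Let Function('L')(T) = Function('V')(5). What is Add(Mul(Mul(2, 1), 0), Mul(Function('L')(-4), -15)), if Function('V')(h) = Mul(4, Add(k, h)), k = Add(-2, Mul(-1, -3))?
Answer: -360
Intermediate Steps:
k = 1 (k = Add(-2, 3) = 1)
Function('V')(h) = Add(4, Mul(4, h)) (Function('V')(h) = Mul(4, Add(1, h)) = Add(4, Mul(4, h)))
Function('L')(T) = 24 (Function('L')(T) = Add(4, Mul(4, 5)) = Add(4, 20) = 24)
Add(Mul(Mul(2, 1), 0), Mul(Function('L')(-4), -15)) = Add(Mul(Mul(2, 1), 0), Mul(24, -15)) = Add(Mul(2, 0), -360) = Add(0, -360) = -360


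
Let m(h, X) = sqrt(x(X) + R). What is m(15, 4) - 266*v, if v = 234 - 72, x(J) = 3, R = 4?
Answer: -43092 + sqrt(7) ≈ -43089.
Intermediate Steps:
v = 162
m(h, X) = sqrt(7) (m(h, X) = sqrt(3 + 4) = sqrt(7))
m(15, 4) - 266*v = sqrt(7) - 266*162 = sqrt(7) - 43092 = -43092 + sqrt(7)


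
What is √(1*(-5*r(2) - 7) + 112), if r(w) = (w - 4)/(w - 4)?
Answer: 10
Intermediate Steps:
r(w) = 1 (r(w) = (-4 + w)/(-4 + w) = 1)
√(1*(-5*r(2) - 7) + 112) = √(1*(-5*1 - 7) + 112) = √(1*(-5 - 7) + 112) = √(1*(-12) + 112) = √(-12 + 112) = √100 = 10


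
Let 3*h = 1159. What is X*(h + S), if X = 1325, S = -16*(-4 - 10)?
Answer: 2426075/3 ≈ 8.0869e+5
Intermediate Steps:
S = 224 (S = -16*(-14) = 224)
h = 1159/3 (h = (1/3)*1159 = 1159/3 ≈ 386.33)
X*(h + S) = 1325*(1159/3 + 224) = 1325*(1831/3) = 2426075/3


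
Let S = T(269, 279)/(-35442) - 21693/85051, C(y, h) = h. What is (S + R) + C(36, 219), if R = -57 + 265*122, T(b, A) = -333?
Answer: 10882490508149/334930838 ≈ 32492.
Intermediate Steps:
R = 32273 (R = -57 + 32330 = 32273)
S = -82280147/334930838 (S = -333/(-35442) - 21693/85051 = -333*(-1/35442) - 21693*1/85051 = 37/3938 - 21693/85051 = -82280147/334930838 ≈ -0.24566)
(S + R) + C(36, 219) = (-82280147/334930838 + 32273) + 219 = 10809140654627/334930838 + 219 = 10882490508149/334930838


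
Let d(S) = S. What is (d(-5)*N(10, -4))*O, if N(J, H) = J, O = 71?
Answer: -3550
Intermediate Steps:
(d(-5)*N(10, -4))*O = -5*10*71 = -50*71 = -3550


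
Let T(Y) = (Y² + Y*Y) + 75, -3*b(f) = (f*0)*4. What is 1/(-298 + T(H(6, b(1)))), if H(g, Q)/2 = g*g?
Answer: 1/10145 ≈ 9.8571e-5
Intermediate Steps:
b(f) = 0 (b(f) = -f*0*4/3 = -0*4 = -⅓*0 = 0)
H(g, Q) = 2*g² (H(g, Q) = 2*(g*g) = 2*g²)
T(Y) = 75 + 2*Y² (T(Y) = (Y² + Y²) + 75 = 2*Y² + 75 = 75 + 2*Y²)
1/(-298 + T(H(6, b(1)))) = 1/(-298 + (75 + 2*(2*6²)²)) = 1/(-298 + (75 + 2*(2*36)²)) = 1/(-298 + (75 + 2*72²)) = 1/(-298 + (75 + 2*5184)) = 1/(-298 + (75 + 10368)) = 1/(-298 + 10443) = 1/10145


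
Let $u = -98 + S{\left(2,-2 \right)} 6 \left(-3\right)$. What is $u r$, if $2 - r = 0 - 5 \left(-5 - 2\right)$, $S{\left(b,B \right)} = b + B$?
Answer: $3234$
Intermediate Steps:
$S{\left(b,B \right)} = B + b$
$u = -98$ ($u = -98 + \left(-2 + 2\right) 6 \left(-3\right) = -98 + 0 \cdot 6 \left(-3\right) = -98 + 0 \left(-3\right) = -98 + 0 = -98$)
$r = -33$ ($r = 2 - \left(0 - 5 \left(-5 - 2\right)\right) = 2 - \left(0 - -35\right) = 2 - \left(0 + 35\right) = 2 - 35 = -33$)
$u r = \left(-98\right) \left(-33\right) = 3234$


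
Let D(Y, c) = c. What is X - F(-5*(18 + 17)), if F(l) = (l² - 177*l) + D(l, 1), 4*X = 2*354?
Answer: -61424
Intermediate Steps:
X = 177 (X = (2*354)/4 = (¼)*708 = 177)
F(l) = 1 + l² - 177*l (F(l) = (l² - 177*l) + 1 = 1 + l² - 177*l)
X - F(-5*(18 + 17)) = 177 - (1 + (-5*(18 + 17))² - (-885)*(18 + 17)) = 177 - (1 + (-5*35)² - (-885)*35) = 177 - (1 + (-175)² - 177*(-175)) = 177 - (1 + 30625 + 30975) = 177 - 1*61601 = 177 - 61601 = -61424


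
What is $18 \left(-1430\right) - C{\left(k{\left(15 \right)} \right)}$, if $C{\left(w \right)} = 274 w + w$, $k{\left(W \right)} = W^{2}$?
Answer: $-87615$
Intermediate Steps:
$C{\left(w \right)} = 275 w$
$18 \left(-1430\right) - C{\left(k{\left(15 \right)} \right)} = 18 \left(-1430\right) - 275 \cdot 15^{2} = -25740 - 275 \cdot 225 = -25740 - 61875 = -87615$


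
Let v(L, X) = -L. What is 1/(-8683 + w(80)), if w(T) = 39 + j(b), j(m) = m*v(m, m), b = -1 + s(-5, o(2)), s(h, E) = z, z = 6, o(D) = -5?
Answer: -1/8669 ≈ -0.00011535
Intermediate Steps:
s(h, E) = 6
b = 5 (b = -1 + 6 = 5)
j(m) = -m² (j(m) = m*(-m) = -m²)
w(T) = 14 (w(T) = 39 - 1*5² = 39 - 1*25 = 39 - 25 = 14)
1/(-8683 + w(80)) = 1/(-8683 + 14) = 1/(-8669) = -1/8669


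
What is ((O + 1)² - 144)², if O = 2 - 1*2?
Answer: 20449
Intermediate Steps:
O = 0 (O = 2 - 2 = 0)
((O + 1)² - 144)² = ((0 + 1)² - 144)² = (1² - 144)² = (1 - 144)² = (-143)² = 20449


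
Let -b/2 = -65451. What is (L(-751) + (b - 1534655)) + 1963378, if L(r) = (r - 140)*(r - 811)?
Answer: 1951367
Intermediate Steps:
b = 130902 (b = -2*(-65451) = 130902)
L(r) = (-811 + r)*(-140 + r) (L(r) = (-140 + r)*(-811 + r) = (-811 + r)*(-140 + r))
(L(-751) + (b - 1534655)) + 1963378 = ((113540 + (-751)² - 951*(-751)) + (130902 - 1534655)) + 1963378 = ((113540 + 564001 + 714201) - 1403753) + 1963378 = (1391742 - 1403753) + 1963378 = -12011 + 1963378 = 1951367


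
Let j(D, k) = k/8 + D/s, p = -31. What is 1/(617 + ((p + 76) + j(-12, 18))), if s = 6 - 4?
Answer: 4/2633 ≈ 0.0015192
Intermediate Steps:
s = 2
j(D, k) = D/2 + k/8 (j(D, k) = k/8 + D/2 = D/2 + k/8)
1/(617 + ((p + 76) + j(-12, 18))) = 1/(617 + ((-31 + 76) + ((1/2)*(-12) + (1/8)*18))) = 1/(617 + (45 + (-6 + 9/4))) = 1/(617 + (45 - 15/4)) = 1/(617 + 165/4) = 1/(2633/4) = 4/2633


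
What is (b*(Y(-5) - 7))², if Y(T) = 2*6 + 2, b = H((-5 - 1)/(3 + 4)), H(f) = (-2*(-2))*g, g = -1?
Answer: 784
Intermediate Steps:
H(f) = -4 (H(f) = -2*(-2)*(-1) = 4*(-1) = -4)
b = -4
Y(T) = 14 (Y(T) = 12 + 2 = 14)
(b*(Y(-5) - 7))² = (-4*(14 - 7))² = (-4*7)² = (-28)² = 784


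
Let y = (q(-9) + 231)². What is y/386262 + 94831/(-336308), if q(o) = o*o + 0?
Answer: -216224765/7216833372 ≈ -0.029961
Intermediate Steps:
q(o) = o² (q(o) = o² + 0 = o²)
y = 97344 (y = ((-9)² + 231)² = (81 + 231)² = 312² = 97344)
y/386262 + 94831/(-336308) = 97344/386262 + 94831/(-336308) = 97344*(1/386262) + 94831*(-1/336308) = 5408/21459 - 94831/336308 = -216224765/7216833372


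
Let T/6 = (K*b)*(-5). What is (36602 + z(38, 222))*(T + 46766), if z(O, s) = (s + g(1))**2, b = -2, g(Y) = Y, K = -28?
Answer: 3892319466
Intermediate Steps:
z(O, s) = (1 + s)**2 (z(O, s) = (s + 1)**2 = (1 + s)**2)
T = -1680 (T = 6*(-28*(-2)*(-5)) = 6*(56*(-5)) = 6*(-280) = -1680)
(36602 + z(38, 222))*(T + 46766) = (36602 + (1 + 222)**2)*(-1680 + 46766) = (36602 + 223**2)*45086 = (36602 + 49729)*45086 = 86331*45086 = 3892319466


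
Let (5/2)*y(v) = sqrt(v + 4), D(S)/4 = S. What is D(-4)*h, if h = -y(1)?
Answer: 32*sqrt(5)/5 ≈ 14.311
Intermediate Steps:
D(S) = 4*S
y(v) = 2*sqrt(4 + v)/5 (y(v) = 2*sqrt(v + 4)/5 = 2*sqrt(4 + v)/5)
h = -2*sqrt(5)/5 (h = -2*sqrt(4 + 1)/5 = -2*sqrt(5)/5 ≈ -0.89443)
D(-4)*h = (4*(-4))*(-2*sqrt(5)/5) = -(-32)*sqrt(5)/5 = 32*sqrt(5)/5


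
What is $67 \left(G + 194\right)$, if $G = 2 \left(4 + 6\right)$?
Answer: $14338$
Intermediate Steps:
$G = 20$ ($G = 2 \cdot 10 = 20$)
$67 \left(G + 194\right) = 67 \left(20 + 194\right) = 67 \cdot 214 = 14338$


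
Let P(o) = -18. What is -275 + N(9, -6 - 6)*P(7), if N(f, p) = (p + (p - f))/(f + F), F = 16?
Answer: -6281/25 ≈ -251.24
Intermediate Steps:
N(f, p) = (-f + 2*p)/(16 + f) (N(f, p) = (p + (p - f))/(f + 16) = (-f + 2*p)/(16 + f))
-275 + N(9, -6 - 6)*P(7) = -275 + ((-1*9 + 2*(-6 - 6))/(16 + 9))*(-18) = -275 + ((-9 + 2*(-12))/25)*(-18) = -275 + ((-9 - 24)/25)*(-18) = -275 + ((1/25)*(-33))*(-18) = -275 - 33/25*(-18) = -275 + 594/25 = -6281/25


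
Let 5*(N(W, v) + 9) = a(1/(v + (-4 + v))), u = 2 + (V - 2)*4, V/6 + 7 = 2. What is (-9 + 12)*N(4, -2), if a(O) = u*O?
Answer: -351/20 ≈ -17.550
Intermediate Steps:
V = -30 (V = -42 + 6*2 = -42 + 12 = -30)
u = -126 (u = 2 + (-30 - 2)*4 = 2 - 32*4 = 2 - 128 = -126)
a(O) = -126*O
N(W, v) = -9 - 126/(5*(-4 + 2*v)) (N(W, v) = -9 + (-126/(v + (-4 + v)))/5 = -9 + (-126/(-4 + 2*v))/5 = -9 - 126/(5*(-4 + 2*v)))
(-9 + 12)*N(4, -2) = (-9 + 12)*(9*(3 - 5*(-2))/(5*(-2 - 2))) = 3*((9/5)*(3 + 10)/(-4)) = 3*((9/5)*(-¼)*13) = 3*(-117/20) = -351/20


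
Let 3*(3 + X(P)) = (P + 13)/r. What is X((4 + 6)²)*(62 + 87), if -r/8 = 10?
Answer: -124117/240 ≈ -517.15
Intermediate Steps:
r = -80 (r = -8*10 = -80)
X(P) = -733/240 - P/240 (X(P) = -3 + ((P + 13)/(-80))/3 = -3 + ((13 + P)*(-1/80))/3 = -3 + (-13/80 - P/80)/3 = -3 + (-13/240 - P/240) = -733/240 - P/240)
X((4 + 6)²)*(62 + 87) = (-733/240 - (4 + 6)²/240)*(62 + 87) = (-733/240 - 1/240*10²)*149 = (-733/240 - 1/240*100)*149 = (-733/240 - 5/12)*149 = -833/240*149 = -124117/240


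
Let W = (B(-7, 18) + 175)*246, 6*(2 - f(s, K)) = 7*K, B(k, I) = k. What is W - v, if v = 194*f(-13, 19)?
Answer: 135721/3 ≈ 45240.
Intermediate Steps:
f(s, K) = 2 - 7*K/6
v = -11737/3 (v = 194*(2 - 7/6*19) = 194*(2 - 133/6) = 194*(-121/6) = -11737/3 ≈ -3912.3)
W = 41328 (W = (-7 + 175)*246 = 168*246 = 41328)
W - v = 41328 - 1*(-11737/3) = 41328 + 11737/3 = 135721/3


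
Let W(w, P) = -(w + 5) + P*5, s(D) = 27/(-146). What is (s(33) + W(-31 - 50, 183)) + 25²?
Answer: 235909/146 ≈ 1615.8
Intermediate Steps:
s(D) = -27/146 (s(D) = 27*(-1/146) = -27/146)
W(w, P) = -5 - w + 5*P (W(w, P) = -(5 + w) + 5*P = (-5 - w) + 5*P = -5 - w + 5*P)
(s(33) + W(-31 - 50, 183)) + 25² = (-27/146 + (-5 - (-31 - 50) + 5*183)) + 25² = (-27/146 + (-5 - 1*(-81) + 915)) + 625 = (-27/146 + (-5 + 81 + 915)) + 625 = (-27/146 + 991) + 625 = 144659/146 + 625 = 235909/146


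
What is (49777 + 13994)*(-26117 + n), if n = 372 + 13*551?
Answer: -1184992722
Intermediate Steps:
n = 7535 (n = 372 + 7163 = 7535)
(49777 + 13994)*(-26117 + n) = (49777 + 13994)*(-26117 + 7535) = 63771*(-18582) = -1184992722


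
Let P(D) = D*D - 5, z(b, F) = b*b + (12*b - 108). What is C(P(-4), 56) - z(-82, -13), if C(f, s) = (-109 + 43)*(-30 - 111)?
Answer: 3674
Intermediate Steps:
z(b, F) = -108 + b² + 12*b (z(b, F) = b² + (-108 + 12*b) = -108 + b² + 12*b)
P(D) = -5 + D² (P(D) = D² - 5 = -5 + D²)
C(f, s) = 9306 (C(f, s) = -66*(-141) = 9306)
C(P(-4), 56) - z(-82, -13) = 9306 - (-108 + (-82)² + 12*(-82)) = 9306 - (-108 + 6724 - 984) = 9306 - 1*5632 = 9306 - 5632 = 3674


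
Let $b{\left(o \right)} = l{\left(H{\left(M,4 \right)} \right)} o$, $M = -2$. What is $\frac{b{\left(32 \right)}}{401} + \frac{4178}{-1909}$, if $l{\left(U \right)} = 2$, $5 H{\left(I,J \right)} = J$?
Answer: $- \frac{1553202}{765509} \approx -2.029$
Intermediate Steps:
$H{\left(I,J \right)} = \frac{J}{5}$
$b{\left(o \right)} = 2 o$
$\frac{b{\left(32 \right)}}{401} + \frac{4178}{-1909} = \frac{2 \cdot 32}{401} + \frac{4178}{-1909} = 64 \cdot \frac{1}{401} + 4178 \left(- \frac{1}{1909}\right) = \frac{64}{401} - \frac{4178}{1909} = - \frac{1553202}{765509}$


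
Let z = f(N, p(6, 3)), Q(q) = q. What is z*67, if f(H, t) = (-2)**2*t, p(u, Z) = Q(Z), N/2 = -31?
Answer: 804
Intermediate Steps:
N = -62 (N = 2*(-31) = -62)
p(u, Z) = Z
f(H, t) = 4*t
z = 12 (z = 4*3 = 12)
z*67 = 12*67 = 804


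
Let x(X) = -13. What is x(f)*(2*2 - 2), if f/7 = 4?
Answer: -26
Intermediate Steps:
f = 28 (f = 7*4 = 28)
x(f)*(2*2 - 2) = -13*(2*2 - 2) = -13*(4 - 2) = -13*2 = -26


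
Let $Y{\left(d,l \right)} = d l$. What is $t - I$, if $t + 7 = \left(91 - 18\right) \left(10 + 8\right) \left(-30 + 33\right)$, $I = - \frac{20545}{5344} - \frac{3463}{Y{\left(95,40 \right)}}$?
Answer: $\frac{10000676159}{2538400} \approx 3939.8$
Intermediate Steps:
$I = - \frac{12072159}{2538400}$ ($I = - \frac{20545}{5344} - \frac{3463}{95 \cdot 40} = \left(-20545\right) \frac{1}{5344} - \frac{3463}{3800} = - \frac{20545}{5344} - \frac{3463}{3800} = - \frac{12072159}{2538400} \approx -4.7558$)
$t = 3935$ ($t = -7 + \left(91 - 18\right) \left(10 + 8\right) \left(-30 + 33\right) = -7 + 73 \cdot 18 \cdot 3 = -7 + 73 \cdot 54 = -7 + 3942 = 3935$)
$t - I = 3935 - - \frac{12072159}{2538400} = 3935 + \frac{12072159}{2538400} = \frac{10000676159}{2538400}$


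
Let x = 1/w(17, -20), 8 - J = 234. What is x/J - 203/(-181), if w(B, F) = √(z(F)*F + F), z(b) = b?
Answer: 203/181 - √95/42940 ≈ 1.1213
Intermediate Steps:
J = -226 (J = 8 - 1*234 = 8 - 234 = -226)
w(B, F) = √(F + F²) (w(B, F) = √(F*F + F) = √(F² + F) = √(F + F²))
x = √95/190 (x = 1/(√(-20*(1 - 20))) = 1/(√(-20*(-19))) = 1/(√380) = 1/(2*√95) = √95/190 ≈ 0.051299)
x/J - 203/(-181) = (√95/190)/(-226) - 203/(-181) = (√95/190)*(-1/226) - 203*(-1/181) = -√95/42940 + 203/181 = 203/181 - √95/42940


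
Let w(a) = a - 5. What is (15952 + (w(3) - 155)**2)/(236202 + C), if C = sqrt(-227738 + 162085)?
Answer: 9590037402/55791450457 - 40601*I*sqrt(65653)/55791450457 ≈ 0.17189 - 0.00018646*I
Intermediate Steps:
C = I*sqrt(65653) (C = sqrt(-65653) = I*sqrt(65653) ≈ 256.23*I)
w(a) = -5 + a
(15952 + (w(3) - 155)**2)/(236202 + C) = (15952 + ((-5 + 3) - 155)**2)/(236202 + I*sqrt(65653)) = (15952 + (-2 - 155)**2)/(236202 + I*sqrt(65653)) = (15952 + (-157)**2)/(236202 + I*sqrt(65653)) = (15952 + 24649)/(236202 + I*sqrt(65653)) = 40601/(236202 + I*sqrt(65653))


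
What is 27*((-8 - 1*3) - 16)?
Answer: -729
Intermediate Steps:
27*((-8 - 1*3) - 16) = 27*((-8 - 3) - 16) = 27*(-11 - 16) = 27*(-27) = -729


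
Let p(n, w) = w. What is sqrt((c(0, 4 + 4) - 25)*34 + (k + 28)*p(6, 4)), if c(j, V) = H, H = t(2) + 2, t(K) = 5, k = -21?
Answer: 2*I*sqrt(146) ≈ 24.166*I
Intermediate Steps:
H = 7 (H = 5 + 2 = 7)
c(j, V) = 7
sqrt((c(0, 4 + 4) - 25)*34 + (k + 28)*p(6, 4)) = sqrt((7 - 25)*34 + (-21 + 28)*4) = sqrt(-18*34 + 7*4) = sqrt(-612 + 28) = sqrt(-584) = 2*I*sqrt(146)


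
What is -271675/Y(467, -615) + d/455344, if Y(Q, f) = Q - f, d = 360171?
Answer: -61657938089/246341104 ≈ -250.29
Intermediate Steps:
-271675/Y(467, -615) + d/455344 = -271675/(467 - 1*(-615)) + 360171/455344 = -271675/(467 + 615) + 360171*(1/455344) = -271675/1082 + 360171/455344 = -61657938089/246341104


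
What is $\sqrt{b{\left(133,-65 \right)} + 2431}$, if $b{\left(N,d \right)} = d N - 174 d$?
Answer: $14 \sqrt{26} \approx 71.386$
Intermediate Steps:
$b{\left(N,d \right)} = - 174 d + N d$ ($b{\left(N,d \right)} = N d - 174 d = - 174 d + N d$)
$\sqrt{b{\left(133,-65 \right)} + 2431} = \sqrt{- 65 \left(-174 + 133\right) + 2431} = \sqrt{\left(-65\right) \left(-41\right) + 2431} = \sqrt{2665 + 2431} = \sqrt{5096} = 14 \sqrt{26}$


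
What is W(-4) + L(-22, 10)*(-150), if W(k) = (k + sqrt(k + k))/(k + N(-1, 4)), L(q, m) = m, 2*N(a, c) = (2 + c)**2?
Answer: -10502/7 + I*sqrt(2)/7 ≈ -1500.3 + 0.20203*I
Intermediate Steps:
N(a, c) = (2 + c)**2/2
W(k) = (k + sqrt(2)*sqrt(k))/(18 + k) (W(k) = (k + sqrt(k + k))/(k + (2 + 4)**2/2) = (k + sqrt(2*k))/(k + (1/2)*6**2) = (k + sqrt(2)*sqrt(k))/(k + (1/2)*36) = (k + sqrt(2)*sqrt(k))/(k + 18) = (k + sqrt(2)*sqrt(k))/(18 + k))
W(-4) + L(-22, 10)*(-150) = (-4 + sqrt(2)*sqrt(-4))/(18 - 4) + 10*(-150) = (-4 + sqrt(2)*(2*I))/14 - 1500 = (-4 + 2*I*sqrt(2))/14 - 1500 = (-2/7 + I*sqrt(2)/7) - 1500 = -10502/7 + I*sqrt(2)/7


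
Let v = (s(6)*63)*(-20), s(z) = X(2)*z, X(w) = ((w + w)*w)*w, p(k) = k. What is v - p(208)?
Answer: -121168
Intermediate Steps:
X(w) = 2*w**3 (X(w) = ((2*w)*w)*w = (2*w**2)*w = 2*w**3)
s(z) = 16*z (s(z) = (2*2**3)*z = (2*8)*z = 16*z)
v = -120960 (v = ((16*6)*63)*(-20) = (96*63)*(-20) = 6048*(-20) = -120960)
v - p(208) = -120960 - 1*208 = -120960 - 208 = -121168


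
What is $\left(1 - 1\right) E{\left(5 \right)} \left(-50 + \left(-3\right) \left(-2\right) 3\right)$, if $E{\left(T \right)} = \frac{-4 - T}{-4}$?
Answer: $0$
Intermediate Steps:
$E{\left(T \right)} = 1 + \frac{T}{4}$ ($E{\left(T \right)} = \left(-4 - T\right) \left(- \frac{1}{4}\right) = 1 + \frac{T}{4}$)
$\left(1 - 1\right) E{\left(5 \right)} \left(-50 + \left(-3\right) \left(-2\right) 3\right) = \left(1 - 1\right) \left(1 + \frac{1}{4} \cdot 5\right) \left(-50 + \left(-3\right) \left(-2\right) 3\right) = 0 \left(1 + \frac{5}{4}\right) \left(-50 + 6 \cdot 3\right) = 0 \cdot \frac{9}{4} \left(-50 + 18\right) = 0 \left(-32\right) = 0$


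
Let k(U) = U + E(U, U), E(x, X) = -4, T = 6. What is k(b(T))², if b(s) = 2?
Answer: 4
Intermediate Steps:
k(U) = -4 + U (k(U) = U - 4 = -4 + U)
k(b(T))² = (-4 + 2)² = (-2)² = 4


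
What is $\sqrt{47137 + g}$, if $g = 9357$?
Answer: $\sqrt{56494} \approx 237.68$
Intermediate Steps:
$\sqrt{47137 + g} = \sqrt{47137 + 9357} = \sqrt{56494}$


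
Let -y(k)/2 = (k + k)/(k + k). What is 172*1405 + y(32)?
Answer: 241658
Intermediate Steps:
y(k) = -2 (y(k) = -2*(k + k)/(k + k) = -2*2*k/(2*k) = -2*2*k*1/(2*k) = -2*1 = -2)
172*1405 + y(32) = 172*1405 - 2 = 241660 - 2 = 241658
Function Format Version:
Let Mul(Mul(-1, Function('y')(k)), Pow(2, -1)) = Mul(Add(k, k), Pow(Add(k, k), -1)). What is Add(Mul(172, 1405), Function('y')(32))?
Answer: 241658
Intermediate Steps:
Function('y')(k) = -2 (Function('y')(k) = Mul(-2, Mul(Add(k, k), Pow(Add(k, k), -1))) = Mul(-2, Mul(Mul(2, k), Pow(Mul(2, k), -1))) = Mul(-2, Mul(Mul(2, k), Mul(Rational(1, 2), Pow(k, -1)))) = Mul(-2, 1) = -2)
Add(Mul(172, 1405), Function('y')(32)) = Add(Mul(172, 1405), -2) = Add(241660, -2) = 241658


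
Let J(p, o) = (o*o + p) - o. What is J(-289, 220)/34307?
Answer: 47891/34307 ≈ 1.3960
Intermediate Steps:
J(p, o) = p + o**2 - o (J(p, o) = (o**2 + p) - o = (p + o**2) - o = p + o**2 - o)
J(-289, 220)/34307 = (-289 + 220**2 - 1*220)/34307 = (-289 + 48400 - 220)*(1/34307) = 47891*(1/34307) = 47891/34307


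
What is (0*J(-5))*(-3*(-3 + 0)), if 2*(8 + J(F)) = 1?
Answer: 0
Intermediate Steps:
J(F) = -15/2 (J(F) = -8 + (1/2)*1 = -8 + 1/2 = -15/2)
(0*J(-5))*(-3*(-3 + 0)) = (0*(-15/2))*(-3*(-3 + 0)) = 0*(-3*(-3)) = 0*9 = 0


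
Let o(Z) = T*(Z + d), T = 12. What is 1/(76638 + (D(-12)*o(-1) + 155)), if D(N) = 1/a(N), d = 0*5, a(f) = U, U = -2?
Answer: 1/76799 ≈ 1.3021e-5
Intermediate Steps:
a(f) = -2
d = 0
D(N) = -½ (D(N) = 1/(-2) = -½)
o(Z) = 12*Z (o(Z) = 12*(Z + 0) = 12*Z)
1/(76638 + (D(-12)*o(-1) + 155)) = 1/(76638 + (-6*(-1) + 155)) = 1/(76638 + (-½*(-12) + 155)) = 1/(76638 + (6 + 155)) = 1/(76638 + 161) = 1/76799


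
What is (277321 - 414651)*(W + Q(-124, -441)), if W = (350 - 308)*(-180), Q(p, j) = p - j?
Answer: 994681190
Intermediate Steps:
W = -7560 (W = 42*(-180) = -7560)
(277321 - 414651)*(W + Q(-124, -441)) = (277321 - 414651)*(-7560 + (-124 - 1*(-441))) = -137330*(-7560 + (-124 + 441)) = -137330*(-7560 + 317) = -137330*(-7243) = 994681190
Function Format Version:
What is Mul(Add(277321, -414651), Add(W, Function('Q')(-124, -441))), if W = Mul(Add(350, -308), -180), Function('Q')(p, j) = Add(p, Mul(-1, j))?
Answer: 994681190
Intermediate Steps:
W = -7560 (W = Mul(42, -180) = -7560)
Mul(Add(277321, -414651), Add(W, Function('Q')(-124, -441))) = Mul(Add(277321, -414651), Add(-7560, Add(-124, Mul(-1, -441)))) = Mul(-137330, Add(-7560, Add(-124, 441))) = Mul(-137330, Add(-7560, 317)) = Mul(-137330, -7243) = 994681190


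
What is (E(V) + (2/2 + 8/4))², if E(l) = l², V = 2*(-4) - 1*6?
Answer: 39601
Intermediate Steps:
V = -14 (V = -8 - 6 = -14)
(E(V) + (2/2 + 8/4))² = ((-14)² + (2/2 + 8/4))² = (196 + (2*(½) + 8*(¼)))² = (196 + (1 + 2))² = (196 + 3)² = 199² = 39601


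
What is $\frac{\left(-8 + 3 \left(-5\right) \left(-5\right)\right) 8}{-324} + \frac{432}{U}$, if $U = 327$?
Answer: $- \frac{2942}{8829} \approx -0.33322$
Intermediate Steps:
$\frac{\left(-8 + 3 \left(-5\right) \left(-5\right)\right) 8}{-324} + \frac{432}{U} = \frac{\left(-8 + 3 \left(-5\right) \left(-5\right)\right) 8}{-324} + \frac{432}{327} = \left(-8 - -75\right) 8 \left(- \frac{1}{324}\right) + 432 \cdot \frac{1}{327} = \left(-8 + 75\right) 8 \left(- \frac{1}{324}\right) + \frac{144}{109} = 67 \cdot 8 \left(- \frac{1}{324}\right) + \frac{144}{109} = 536 \left(- \frac{1}{324}\right) + \frac{144}{109} = - \frac{134}{81} + \frac{144}{109} = - \frac{2942}{8829}$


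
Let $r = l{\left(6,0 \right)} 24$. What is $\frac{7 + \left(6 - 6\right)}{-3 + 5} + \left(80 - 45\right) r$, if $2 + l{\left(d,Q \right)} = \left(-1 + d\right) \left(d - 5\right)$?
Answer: $\frac{5047}{2} \approx 2523.5$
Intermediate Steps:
$l{\left(d,Q \right)} = -2 + \left(-1 + d\right) \left(-5 + d\right)$ ($l{\left(d,Q \right)} = -2 + \left(-1 + d\right) \left(d - 5\right) = -2 + \left(-1 + d\right) \left(-5 + d\right)$)
$r = 72$ ($r = \left(3 + 6^{2} - 36\right) 24 = \left(3 + 36 - 36\right) 24 = 3 \cdot 24 = 72$)
$\frac{7 + \left(6 - 6\right)}{-3 + 5} + \left(80 - 45\right) r = \frac{7 + \left(6 - 6\right)}{-3 + 5} + \left(80 - 45\right) 72 = \frac{7 + \left(6 - 6\right)}{2} + \left(80 - 45\right) 72 = \left(7 + 0\right) \frac{1}{2} + 35 \cdot 72 = 7 \cdot \frac{1}{2} + 2520 = \frac{7}{2} + 2520 = \frac{5047}{2}$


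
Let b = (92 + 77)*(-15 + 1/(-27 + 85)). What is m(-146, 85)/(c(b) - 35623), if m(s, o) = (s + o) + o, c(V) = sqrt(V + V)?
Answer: -12396804/18400546301 - 156*I*sqrt(25201)/18400546301 ≈ -0.00067372 - 1.3459e-6*I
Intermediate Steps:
b = -146861/58 (b = 169*(-15 + 1/58) = 169*(-869/58) = -146861/58 ≈ -2532.1)
c(V) = sqrt(2)*sqrt(V) (c(V) = sqrt(2*V) = sqrt(2)*sqrt(V))
m(s, o) = s + 2*o (m(s, o) = (o + s) + o = s + 2*o)
m(-146, 85)/(c(b) - 35623) = (-146 + 2*85)/(sqrt(2)*sqrt(-146861/58) - 35623) = (-146 + 170)/(sqrt(2)*(13*I*sqrt(50402)/58) - 35623) = 24/(13*I*sqrt(25201)/29 - 35623) = 24/(-35623 + 13*I*sqrt(25201)/29)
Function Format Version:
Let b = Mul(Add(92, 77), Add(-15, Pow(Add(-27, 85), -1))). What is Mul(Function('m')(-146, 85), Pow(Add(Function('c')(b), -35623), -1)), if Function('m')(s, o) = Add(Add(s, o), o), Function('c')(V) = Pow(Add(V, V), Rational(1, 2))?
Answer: Add(Rational(-12396804, 18400546301), Mul(Rational(-156, 18400546301), I, Pow(25201, Rational(1, 2)))) ≈ Add(-0.00067372, Mul(-1.3459e-6, I))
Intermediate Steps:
b = Rational(-146861, 58) (b = Mul(169, Add(-15, Pow(58, -1))) = Mul(169, Add(-15, Rational(1, 58))) = Mul(169, Rational(-869, 58)) = Rational(-146861, 58) ≈ -2532.1)
Function('c')(V) = Mul(Pow(2, Rational(1, 2)), Pow(V, Rational(1, 2))) (Function('c')(V) = Pow(Mul(2, V), Rational(1, 2)) = Mul(Pow(2, Rational(1, 2)), Pow(V, Rational(1, 2))))
Function('m')(s, o) = Add(s, Mul(2, o)) (Function('m')(s, o) = Add(Add(o, s), o) = Add(s, Mul(2, o)))
Mul(Function('m')(-146, 85), Pow(Add(Function('c')(b), -35623), -1)) = Mul(Add(-146, Mul(2, 85)), Pow(Add(Mul(Pow(2, Rational(1, 2)), Pow(Rational(-146861, 58), Rational(1, 2))), -35623), -1)) = Mul(Add(-146, 170), Pow(Add(Mul(Pow(2, Rational(1, 2)), Mul(Rational(13, 58), I, Pow(50402, Rational(1, 2)))), -35623), -1)) = Mul(24, Pow(Add(Mul(Rational(13, 29), I, Pow(25201, Rational(1, 2))), -35623), -1)) = Mul(24, Pow(Add(-35623, Mul(Rational(13, 29), I, Pow(25201, Rational(1, 2)))), -1))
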